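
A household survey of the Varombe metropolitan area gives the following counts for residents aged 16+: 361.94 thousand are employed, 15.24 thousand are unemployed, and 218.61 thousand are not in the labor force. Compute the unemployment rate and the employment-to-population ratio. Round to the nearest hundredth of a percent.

Unemployment rate ≈ 4.04%; employment-population ratio ≈ 60.75%.

Labor force = employed + unemployed = 361.94 + 15.24 = 377.18 thousand.
Working-age population = 377.18 + 218.61 = 595.79 thousand.
Unemployment rate = 15.24 / 377.18 = 4.04%.
Employment-population ratio = 361.94 / 595.79 = 60.75%.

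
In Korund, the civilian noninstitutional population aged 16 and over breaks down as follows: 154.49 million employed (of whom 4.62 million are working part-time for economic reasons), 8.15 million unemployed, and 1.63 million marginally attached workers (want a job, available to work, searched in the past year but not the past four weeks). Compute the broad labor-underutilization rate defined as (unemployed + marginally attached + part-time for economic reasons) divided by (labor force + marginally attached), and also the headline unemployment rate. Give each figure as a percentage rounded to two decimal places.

Labor force = 154.49 + 8.15 = 162.64 million.
Numerator = 8.15 + 1.63 + 4.62 = 14.40 million.
Denominator = 162.64 + 1.63 = 164.27 million.
Broad rate = 14.40 / 164.27 = 8.77%.
Headline unemployment rate = 8.15 / 162.64 = 5.01%.

Broad underutilization rate ≈ 8.77%; headline unemployment rate ≈ 5.01%.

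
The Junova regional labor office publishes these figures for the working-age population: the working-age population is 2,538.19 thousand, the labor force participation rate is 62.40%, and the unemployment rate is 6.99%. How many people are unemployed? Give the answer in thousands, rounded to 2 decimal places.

About 110.71 thousand are unemployed.

Labor force = 0.6240 × 2,538.19 = 1,583.83 thousand.
Unemployed = 0.0699 × 1,583.83 ≈ 110.71 thousand.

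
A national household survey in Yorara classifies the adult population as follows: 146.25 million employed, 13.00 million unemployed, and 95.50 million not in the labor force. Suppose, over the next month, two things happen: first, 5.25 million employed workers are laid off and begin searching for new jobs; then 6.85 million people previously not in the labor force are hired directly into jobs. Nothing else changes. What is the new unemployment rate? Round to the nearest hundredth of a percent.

New unemployment rate ≈ 10.99%.

Initially, labor force = 146.25 + 13.00 = 159.25 million, so u = 13.00/159.25 = 8.16%.
After the first change, employed falls and unemployed rises by 5.25; labor force unchanged → E = 141.00, U = 18.25, labor force = 159.25 million.
After the second change, employed and labor force both rise by 6.85; unemployed unchanged → E = 147.85, U = 18.25, labor force = 166.10 million.
New unemployment rate = 18.25 / 166.10 = 10.99%.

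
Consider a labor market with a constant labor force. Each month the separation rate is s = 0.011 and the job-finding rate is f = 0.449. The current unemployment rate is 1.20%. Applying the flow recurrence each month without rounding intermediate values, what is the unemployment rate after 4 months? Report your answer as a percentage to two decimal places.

With a fixed labor force, u_{t+1} = u_t + s·(1−u_t) − f·u_t = u_t·(1−s−f) + s.
Here 1−s−f = 0.540 and s = 0.011.
u_1 = 0.012000 × 0.540 + 0.011 = 0.017480.
u_2 = 0.017480 × 0.540 + 0.011 = 0.020439.
u_3 = 0.020439 × 0.540 + 0.011 = 0.022037.
u_4 = 0.022037 × 0.540 + 0.011 = 0.022900.

Unemployment rate after four months ≈ 2.29%.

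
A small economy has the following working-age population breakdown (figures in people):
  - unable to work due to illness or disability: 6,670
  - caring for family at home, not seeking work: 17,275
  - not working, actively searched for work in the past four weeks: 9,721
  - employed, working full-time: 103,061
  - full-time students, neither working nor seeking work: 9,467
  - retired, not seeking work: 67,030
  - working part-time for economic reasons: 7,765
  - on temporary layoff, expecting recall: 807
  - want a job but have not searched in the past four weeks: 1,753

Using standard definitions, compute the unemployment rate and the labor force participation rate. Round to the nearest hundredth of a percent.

Employed = 103,061 + 7,765 = 110,826 (anyone who worked, including part-time for economic reasons, counts as employed).
Unemployed = 9,721 + 807 = 10,528 (jobless and actively searching, or on temporary layoff).
Labor force = 110,826 + 10,528 = 121,354.
Not in labor force = 6,670 + 17,275 + 9,467 + 67,030 + 1,753 = 102,195 (those not working and not actively searching are outside the labor force — including those who want a job but have given up searching).
Civilian working-age population = 121,354 + 102,195 = 223,549.
Unemployment rate = 10,528 / 121,354 = 8.68%.
Labor force participation rate = 121,354 / 223,549 = 54.29%.

Unemployment rate ≈ 8.68%; labor force participation rate ≈ 54.29%.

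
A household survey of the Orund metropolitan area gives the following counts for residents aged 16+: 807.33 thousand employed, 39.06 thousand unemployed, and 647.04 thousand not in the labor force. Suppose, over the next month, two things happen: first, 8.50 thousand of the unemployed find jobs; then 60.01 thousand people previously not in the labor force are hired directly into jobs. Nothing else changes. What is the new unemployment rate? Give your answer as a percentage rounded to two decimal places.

New unemployment rate ≈ 3.37%.

Initially, labor force = 807.33 + 39.06 = 846.39 thousand, so u = 39.06/846.39 = 4.61%.
After the first change, unemployed falls and employed rises by 8.50; labor force unchanged → E = 815.83, U = 30.56, labor force = 846.39 thousand.
After the second change, employed and labor force both rise by 60.01; unemployed unchanged → E = 875.84, U = 30.56, labor force = 906.40 thousand.
New unemployment rate = 30.56 / 906.40 = 3.37%.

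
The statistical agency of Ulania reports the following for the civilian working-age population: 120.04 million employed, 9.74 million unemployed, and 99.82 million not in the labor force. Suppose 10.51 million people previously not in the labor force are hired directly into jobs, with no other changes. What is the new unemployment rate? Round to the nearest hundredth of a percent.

New unemployment rate ≈ 6.94%.

Initially, labor force = 120.04 + 9.74 = 129.78 million, so u = 9.74/129.78 = 7.51%.
After the change, employed and labor force both rise by 10.51; unemployed unchanged → E = 130.55, U = 9.74, labor force = 140.29 million.
New unemployment rate = 9.74 / 140.29 = 6.94%.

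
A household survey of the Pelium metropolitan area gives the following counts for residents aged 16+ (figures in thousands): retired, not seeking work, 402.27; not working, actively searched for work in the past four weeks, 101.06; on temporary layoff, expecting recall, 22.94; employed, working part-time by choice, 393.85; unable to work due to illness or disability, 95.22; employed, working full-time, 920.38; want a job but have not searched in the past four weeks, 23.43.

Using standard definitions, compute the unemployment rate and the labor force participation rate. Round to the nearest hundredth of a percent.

Employed = 393.85 + 920.38 = 1,314.23 thousand.
Unemployed = 101.06 + 22.94 = 124.00 thousand (jobless and actively searching, or on temporary layoff).
Labor force = 1,314.23 + 124.00 = 1,438.23 thousand.
Not in labor force = 402.27 + 95.22 + 23.43 = 520.92 thousand (those not working and not actively searching are outside the labor force — including those who want a job but have given up searching).
Civilian working-age population = 1,438.23 + 520.92 = 1,959.15 thousand.
Unemployment rate = 124.00 / 1,438.23 = 8.62%.
Labor force participation rate = 1,438.23 / 1,959.15 = 73.41%.

Unemployment rate ≈ 8.62%; labor force participation rate ≈ 73.41%.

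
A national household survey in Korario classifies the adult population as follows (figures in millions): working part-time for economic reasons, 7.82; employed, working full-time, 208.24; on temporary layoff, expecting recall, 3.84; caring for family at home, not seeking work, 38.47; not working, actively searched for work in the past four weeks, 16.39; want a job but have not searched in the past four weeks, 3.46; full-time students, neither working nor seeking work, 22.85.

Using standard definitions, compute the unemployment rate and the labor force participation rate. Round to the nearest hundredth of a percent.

Unemployment rate ≈ 8.56%; labor force participation rate ≈ 78.48%.

Employed = 7.82 + 208.24 = 216.06 million (anyone who worked, including part-time for economic reasons, counts as employed).
Unemployed = 3.84 + 16.39 = 20.23 million (jobless and actively searching, or on temporary layoff).
Labor force = 216.06 + 20.23 = 236.29 million.
Not in labor force = 38.47 + 3.46 + 22.85 = 64.78 million (those not working and not actively searching are outside the labor force — including those who want a job but have given up searching).
Civilian working-age population = 236.29 + 64.78 = 301.07 million.
Unemployment rate = 20.23 / 236.29 = 8.56%.
Labor force participation rate = 236.29 / 301.07 = 78.48%.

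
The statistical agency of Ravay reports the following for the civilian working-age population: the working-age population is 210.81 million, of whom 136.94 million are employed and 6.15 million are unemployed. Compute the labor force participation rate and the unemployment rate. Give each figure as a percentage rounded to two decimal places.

Labor force participation rate ≈ 67.88%; unemployment rate ≈ 4.30%.

Labor force = employed + unemployed = 136.94 + 6.15 = 143.09 million.
Unemployment rate = 6.15 / 143.09 = 4.30%.
Labor force participation rate = 143.09 / 210.81 = 67.88%.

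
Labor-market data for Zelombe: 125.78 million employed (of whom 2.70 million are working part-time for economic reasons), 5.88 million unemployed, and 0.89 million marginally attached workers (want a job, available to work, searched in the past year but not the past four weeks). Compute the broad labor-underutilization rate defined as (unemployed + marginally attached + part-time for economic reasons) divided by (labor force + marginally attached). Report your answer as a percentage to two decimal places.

Labor force = 125.78 + 5.88 = 131.66 million.
Numerator = 5.88 + 0.89 + 2.70 = 9.47 million.
Denominator = 131.66 + 0.89 = 132.55 million.
Broad rate = 9.47 / 132.55 = 7.14%.

Broad underutilization rate ≈ 7.14%.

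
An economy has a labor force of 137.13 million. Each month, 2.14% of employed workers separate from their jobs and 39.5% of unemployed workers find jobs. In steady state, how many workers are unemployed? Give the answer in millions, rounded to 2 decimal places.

Steady-state unemployment rate u* = s/(s+f) = 2.14/(2.14+39.5) = 0.051393.
Unemployed = u* × labor force = 0.051393 × 137.13 ≈ 7.05 million.

About 7.05 million are unemployed in steady state.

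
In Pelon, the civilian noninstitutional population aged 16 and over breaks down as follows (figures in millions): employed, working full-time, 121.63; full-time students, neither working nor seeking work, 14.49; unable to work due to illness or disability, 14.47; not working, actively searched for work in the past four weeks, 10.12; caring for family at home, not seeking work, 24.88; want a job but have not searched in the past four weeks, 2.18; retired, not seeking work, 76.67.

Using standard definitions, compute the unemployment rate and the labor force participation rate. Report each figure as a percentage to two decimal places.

Unemployment rate ≈ 7.68%; labor force participation rate ≈ 49.82%.

Employed = 121.63 million.
Unemployed = 10.12 million.
Labor force = 121.63 + 10.12 = 131.75 million.
Not in labor force = 14.49 + 14.47 + 24.88 + 2.18 + 76.67 = 132.69 million (those not working and not actively searching are outside the labor force — including those who want a job but have given up searching).
Civilian working-age population = 131.75 + 132.69 = 264.44 million.
Unemployment rate = 10.12 / 131.75 = 7.68%.
Labor force participation rate = 131.75 / 264.44 = 49.82%.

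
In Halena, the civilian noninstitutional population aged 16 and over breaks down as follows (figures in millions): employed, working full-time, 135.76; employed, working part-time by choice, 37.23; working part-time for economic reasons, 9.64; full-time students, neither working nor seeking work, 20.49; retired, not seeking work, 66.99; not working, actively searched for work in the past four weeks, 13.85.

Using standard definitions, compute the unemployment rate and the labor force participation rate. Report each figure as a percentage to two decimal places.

Unemployment rate ≈ 7.05%; labor force participation rate ≈ 69.19%.

Employed = 135.76 + 37.23 + 9.64 = 182.63 million (anyone who worked, including part-time for economic reasons, counts as employed).
Unemployed = 13.85 million.
Labor force = 182.63 + 13.85 = 196.48 million.
Not in labor force = 20.49 + 66.99 = 87.48 million (those not working and not actively searching are outside the labor force).
Civilian working-age population = 196.48 + 87.48 = 283.96 million.
Unemployment rate = 13.85 / 196.48 = 7.05%.
Labor force participation rate = 196.48 / 283.96 = 69.19%.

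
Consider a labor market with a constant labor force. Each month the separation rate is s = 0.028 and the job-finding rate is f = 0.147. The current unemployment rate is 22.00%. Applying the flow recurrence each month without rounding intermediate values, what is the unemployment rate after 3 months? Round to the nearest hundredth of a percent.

Unemployment rate after three months ≈ 19.37%.

With a fixed labor force, u_{t+1} = u_t + s·(1−u_t) − f·u_t = u_t·(1−s−f) + s.
Here 1−s−f = 0.825 and s = 0.028.
u_1 = 0.220000 × 0.825 + 0.028 = 0.209500.
u_2 = 0.209500 × 0.825 + 0.028 = 0.200837.
u_3 = 0.200837 × 0.825 + 0.028 = 0.193691.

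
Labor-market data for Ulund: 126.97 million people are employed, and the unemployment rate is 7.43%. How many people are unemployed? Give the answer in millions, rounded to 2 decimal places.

Let U be the number unemployed. The labor force is E + U, and U/(E+U) = 0.0743.
So U = 0.0743 × 126.97 / (1 − 0.0743) = 9.4339 / 0.9257 ≈ 10.19 million.

About 10.19 million are unemployed.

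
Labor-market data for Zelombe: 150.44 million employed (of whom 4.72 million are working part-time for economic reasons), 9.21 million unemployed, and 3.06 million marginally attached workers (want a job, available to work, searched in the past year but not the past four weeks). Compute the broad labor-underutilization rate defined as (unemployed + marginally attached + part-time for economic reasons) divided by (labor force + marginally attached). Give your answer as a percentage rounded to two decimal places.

Broad underutilization rate ≈ 10.44%.

Labor force = 150.44 + 9.21 = 159.65 million.
Numerator = 9.21 + 3.06 + 4.72 = 16.99 million.
Denominator = 159.65 + 3.06 = 162.71 million.
Broad rate = 16.99 / 162.71 = 10.44%.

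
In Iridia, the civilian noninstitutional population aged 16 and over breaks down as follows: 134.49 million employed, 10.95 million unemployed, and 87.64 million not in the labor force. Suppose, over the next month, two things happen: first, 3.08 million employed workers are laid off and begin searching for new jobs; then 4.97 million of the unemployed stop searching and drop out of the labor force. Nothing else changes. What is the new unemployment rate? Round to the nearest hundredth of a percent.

Initially, labor force = 134.49 + 10.95 = 145.44 million, so u = 10.95/145.44 = 7.53%.
After the first change, employed falls and unemployed rises by 3.08; labor force unchanged → E = 131.41, U = 14.03, labor force = 145.44 million.
After the second change, unemployed and labor force both fall by 4.97 → E = 131.41, U = 9.06, labor force = 140.47 million.
New unemployment rate = 9.06 / 140.47 = 6.45%.

New unemployment rate ≈ 6.45%.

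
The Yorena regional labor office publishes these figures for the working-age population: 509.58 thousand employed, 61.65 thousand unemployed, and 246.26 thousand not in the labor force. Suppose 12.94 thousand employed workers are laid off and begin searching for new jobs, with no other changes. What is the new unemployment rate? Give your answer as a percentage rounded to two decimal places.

Initially, labor force = 509.58 + 61.65 = 571.23 thousand, so u = 61.65/571.23 = 10.79%.
After the change, employed falls and unemployed rises by 12.94; labor force unchanged → E = 496.64, U = 74.59, labor force = 571.23 thousand.
New unemployment rate = 74.59 / 571.23 = 13.06%.

New unemployment rate ≈ 13.06%.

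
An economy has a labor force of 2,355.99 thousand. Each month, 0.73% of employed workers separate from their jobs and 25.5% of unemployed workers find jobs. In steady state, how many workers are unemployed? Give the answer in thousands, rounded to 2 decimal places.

Steady-state unemployment rate u* = s/(s+f) = 0.73/(0.73+25.5) = 0.027831.
Unemployed = u* × labor force = 0.027831 × 2,355.99 ≈ 65.57 thousand.

About 65.57 thousand are unemployed in steady state.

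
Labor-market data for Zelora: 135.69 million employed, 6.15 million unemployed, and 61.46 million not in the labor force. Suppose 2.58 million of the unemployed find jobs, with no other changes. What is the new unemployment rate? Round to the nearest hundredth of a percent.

Initially, labor force = 135.69 + 6.15 = 141.84 million, so u = 6.15/141.84 = 4.34%.
After the change, unemployed falls and employed rises by 2.58; labor force unchanged → E = 138.27, U = 3.57, labor force = 141.84 million.
New unemployment rate = 3.57 / 141.84 = 2.52%.

New unemployment rate ≈ 2.52%.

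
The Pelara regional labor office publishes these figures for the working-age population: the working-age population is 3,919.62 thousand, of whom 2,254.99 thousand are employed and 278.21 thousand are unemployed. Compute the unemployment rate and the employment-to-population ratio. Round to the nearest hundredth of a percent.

Labor force = employed + unemployed = 2,254.99 + 278.21 = 2,533.20 thousand.
Unemployment rate = 278.21 / 2,533.20 = 10.98%.
Employment-population ratio = 2,254.99 / 3,919.62 = 57.53%.

Unemployment rate ≈ 10.98%; employment-population ratio ≈ 57.53%.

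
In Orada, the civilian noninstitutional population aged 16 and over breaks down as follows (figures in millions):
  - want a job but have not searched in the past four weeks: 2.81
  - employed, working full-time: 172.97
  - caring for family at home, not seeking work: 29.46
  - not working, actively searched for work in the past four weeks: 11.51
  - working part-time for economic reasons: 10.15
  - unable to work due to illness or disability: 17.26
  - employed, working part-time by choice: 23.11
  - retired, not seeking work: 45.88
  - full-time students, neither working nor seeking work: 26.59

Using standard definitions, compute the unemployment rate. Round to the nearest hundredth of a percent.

Unemployment rate ≈ 5.29%.

Employed = 172.97 + 10.15 + 23.11 = 206.23 million (anyone who worked, including part-time for economic reasons, counts as employed).
Unemployed = 11.51 million.
Labor force = 206.23 + 11.51 = 217.74 million.
Unemployment rate = 11.51 / 217.74 = 5.29%.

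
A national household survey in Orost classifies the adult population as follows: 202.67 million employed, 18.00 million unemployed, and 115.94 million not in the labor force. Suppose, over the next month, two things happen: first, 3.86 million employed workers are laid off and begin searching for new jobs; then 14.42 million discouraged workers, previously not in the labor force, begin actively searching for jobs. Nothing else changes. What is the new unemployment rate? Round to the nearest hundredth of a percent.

New unemployment rate ≈ 15.43%.

Initially, labor force = 202.67 + 18.00 = 220.67 million, so u = 18.00/220.67 = 8.16%.
After the first change, employed falls and unemployed rises by 3.86; labor force unchanged → E = 198.81, U = 21.86, labor force = 220.67 million.
After the second change, unemployed and labor force both rise by 14.42 → E = 198.81, U = 36.28, labor force = 235.09 million.
New unemployment rate = 36.28 / 235.09 = 15.43%.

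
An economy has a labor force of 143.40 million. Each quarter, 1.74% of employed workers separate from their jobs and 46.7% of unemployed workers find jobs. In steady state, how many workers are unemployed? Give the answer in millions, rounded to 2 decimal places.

Steady-state unemployment rate u* = s/(s+f) = 1.74/(1.74+46.7) = 0.035921.
Unemployed = u* × labor force = 0.035921 × 143.40 ≈ 5.15 million.

About 5.15 million are unemployed in steady state.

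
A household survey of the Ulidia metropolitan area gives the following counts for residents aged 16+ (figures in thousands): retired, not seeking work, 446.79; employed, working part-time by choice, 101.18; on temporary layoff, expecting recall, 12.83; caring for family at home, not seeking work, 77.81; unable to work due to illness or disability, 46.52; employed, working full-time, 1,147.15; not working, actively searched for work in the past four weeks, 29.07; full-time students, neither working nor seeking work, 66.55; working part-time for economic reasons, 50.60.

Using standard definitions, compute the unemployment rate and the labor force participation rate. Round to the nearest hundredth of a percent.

Unemployment rate ≈ 3.12%; labor force participation rate ≈ 67.77%.

Employed = 101.18 + 1,147.15 + 50.60 = 1,298.93 thousand (anyone who worked, including part-time for economic reasons, counts as employed).
Unemployed = 12.83 + 29.07 = 41.90 thousand (jobless and actively searching, or on temporary layoff).
Labor force = 1,298.93 + 41.90 = 1,340.83 thousand.
Not in labor force = 446.79 + 77.81 + 46.52 + 66.55 = 637.67 thousand (those not working and not actively searching are outside the labor force).
Civilian working-age population = 1,340.83 + 637.67 = 1,978.50 thousand.
Unemployment rate = 41.90 / 1,340.83 = 3.12%.
Labor force participation rate = 1,340.83 / 1,978.50 = 67.77%.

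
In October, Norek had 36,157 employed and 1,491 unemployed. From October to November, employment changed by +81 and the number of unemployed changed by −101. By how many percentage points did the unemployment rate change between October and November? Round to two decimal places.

October: labor force = 36,157 + 1,491 = 37,648; u = 1,491/37,648 = 3.96%.
November: labor force = 36,238 + 1,390 = 37,628; u = 1,390/37,628 = 3.69%.
Change = 3.69% − 3.96% = −0.27 pp.

The unemployment rate changed by −0.27 percentage points.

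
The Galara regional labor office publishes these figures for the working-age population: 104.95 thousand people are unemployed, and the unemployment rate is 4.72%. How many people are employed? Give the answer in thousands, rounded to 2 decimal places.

Labor force = U / u = 104.95 / 0.0472 ≈ 2,223.52 thousand.
Employed = labor force − unemployed = 2,223.52 − 104.95 = 2,118.57 thousand.

About 2,118.57 thousand are employed.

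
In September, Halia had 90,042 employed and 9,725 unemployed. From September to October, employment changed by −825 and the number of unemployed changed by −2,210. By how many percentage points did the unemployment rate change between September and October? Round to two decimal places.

The unemployment rate changed by −1.98 percentage points.

September: labor force = 90,042 + 9,725 = 99,767; u = 9,725/99,767 = 9.75%.
October: labor force = 89,217 + 7,515 = 96,732; u = 7,515/96,732 = 7.77%.
Change = 7.77% − 9.75% = −1.98 pp.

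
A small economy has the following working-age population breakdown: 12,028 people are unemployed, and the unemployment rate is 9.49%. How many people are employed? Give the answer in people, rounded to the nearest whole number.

Labor force = U / u = 12,028 / 0.0949 ≈ 126,744.
Employed = labor force − unemployed = 126,744 − 12,028 = 114,716.

About 114,716 are employed.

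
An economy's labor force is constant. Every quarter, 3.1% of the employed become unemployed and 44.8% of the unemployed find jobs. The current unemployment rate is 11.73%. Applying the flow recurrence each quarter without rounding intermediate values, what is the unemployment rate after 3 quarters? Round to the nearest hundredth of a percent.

Unemployment rate after three quarters ≈ 7.22%.

With a fixed labor force, u_{t+1} = u_t + s·(1−u_t) − f·u_t = u_t·(1−s−f) + s.
Here 1−s−f = 0.521 and s = 0.031.
u_1 = 0.117300 × 0.521 + 0.031 = 0.092113.
u_2 = 0.092113 × 0.521 + 0.031 = 0.078991.
u_3 = 0.078991 × 0.521 + 0.031 = 0.072154.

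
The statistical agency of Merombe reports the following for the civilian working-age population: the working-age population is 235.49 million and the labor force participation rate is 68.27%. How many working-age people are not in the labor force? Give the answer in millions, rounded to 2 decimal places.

About 74.72 million are not in the labor force.

Share not in the labor force = 1 − 0.6827 = 0.3173.
Not in labor force = 0.3173 × 235.49 ≈ 74.72 million.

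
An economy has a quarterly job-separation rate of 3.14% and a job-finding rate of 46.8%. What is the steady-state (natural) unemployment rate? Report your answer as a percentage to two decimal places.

Steady-state unemployment rate ≈ 6.29%.

At steady state the flows balance: s·E = f·U, so U/(E+U) = s/(s+f).
u* = 3.14 / (3.14 + 46.8) = 3.14 / 49.94 = 6.29%.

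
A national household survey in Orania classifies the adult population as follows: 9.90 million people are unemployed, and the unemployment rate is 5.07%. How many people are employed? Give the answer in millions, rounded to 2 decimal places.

About 185.37 million are employed.

Labor force = U / u = 9.90 / 0.0507 ≈ 195.27 million.
Employed = labor force − unemployed = 195.27 − 9.90 = 185.37 million.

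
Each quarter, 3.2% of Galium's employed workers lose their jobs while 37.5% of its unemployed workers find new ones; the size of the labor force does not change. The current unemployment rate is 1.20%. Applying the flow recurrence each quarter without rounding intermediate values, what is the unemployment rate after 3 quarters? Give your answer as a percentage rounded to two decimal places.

Unemployment rate after three quarters ≈ 6.47%.

With a fixed labor force, u_{t+1} = u_t + s·(1−u_t) − f·u_t = u_t·(1−s−f) + s.
Here 1−s−f = 0.593 and s = 0.032.
u_1 = 0.012000 × 0.593 + 0.032 = 0.039116.
u_2 = 0.039116 × 0.593 + 0.032 = 0.055196.
u_3 = 0.055196 × 0.593 + 0.032 = 0.064731.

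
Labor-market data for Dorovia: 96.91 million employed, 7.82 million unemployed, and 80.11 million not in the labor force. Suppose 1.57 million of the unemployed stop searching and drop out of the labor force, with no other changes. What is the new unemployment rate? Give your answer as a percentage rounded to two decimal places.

New unemployment rate ≈ 6.06%.

Initially, labor force = 96.91 + 7.82 = 104.73 million, so u = 7.82/104.73 = 7.47%.
After the change, unemployed and labor force both fall by 1.57 → E = 96.91, U = 6.25, labor force = 103.16 million.
New unemployment rate = 6.25 / 103.16 = 6.06%.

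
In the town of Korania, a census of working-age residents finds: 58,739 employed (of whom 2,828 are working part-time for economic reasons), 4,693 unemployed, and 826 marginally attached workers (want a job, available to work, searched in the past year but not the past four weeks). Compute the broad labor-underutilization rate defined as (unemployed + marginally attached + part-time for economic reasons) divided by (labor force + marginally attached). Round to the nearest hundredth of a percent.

Labor force = 58,739 + 4,693 = 63,432.
Numerator = 4,693 + 826 + 2,828 = 8,347.
Denominator = 63,432 + 826 = 64,258.
Broad rate = 8,347 / 64,258 = 12.99%.

Broad underutilization rate ≈ 12.99%.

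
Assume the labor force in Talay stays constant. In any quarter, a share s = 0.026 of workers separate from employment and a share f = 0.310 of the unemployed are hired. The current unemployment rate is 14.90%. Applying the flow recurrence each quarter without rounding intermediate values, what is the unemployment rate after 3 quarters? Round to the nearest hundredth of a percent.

Unemployment rate after three quarters ≈ 9.83%.

With a fixed labor force, u_{t+1} = u_t + s·(1−u_t) − f·u_t = u_t·(1−s−f) + s.
Here 1−s−f = 0.664 and s = 0.026.
u_1 = 0.149000 × 0.664 + 0.026 = 0.124936.
u_2 = 0.124936 × 0.664 + 0.026 = 0.108958.
u_3 = 0.108958 × 0.664 + 0.026 = 0.098348.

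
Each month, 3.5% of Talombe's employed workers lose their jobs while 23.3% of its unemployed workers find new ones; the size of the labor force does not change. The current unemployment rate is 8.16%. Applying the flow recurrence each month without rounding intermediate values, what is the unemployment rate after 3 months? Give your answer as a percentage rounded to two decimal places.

With a fixed labor force, u_{t+1} = u_t + s·(1−u_t) − f·u_t = u_t·(1−s−f) + s.
Here 1−s−f = 0.732 and s = 0.035.
u_1 = 0.081600 × 0.732 + 0.035 = 0.094731.
u_2 = 0.094731 × 0.732 + 0.035 = 0.104343.
u_3 = 0.104343 × 0.732 + 0.035 = 0.111379.

Unemployment rate after three months ≈ 11.14%.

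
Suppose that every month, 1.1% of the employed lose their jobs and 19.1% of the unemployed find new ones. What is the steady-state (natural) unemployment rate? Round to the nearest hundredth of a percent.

At steady state the flows balance: s·E = f·U, so U/(E+U) = s/(s+f).
u* = 1.1 / (1.1 + 19.1) = 1.1 / 20.20 = 5.45%.

Steady-state unemployment rate ≈ 5.45%.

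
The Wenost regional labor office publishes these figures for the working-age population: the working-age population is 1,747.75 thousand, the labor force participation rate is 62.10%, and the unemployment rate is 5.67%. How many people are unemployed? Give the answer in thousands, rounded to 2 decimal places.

About 61.54 thousand are unemployed.

Labor force = 0.6210 × 1,747.75 = 1,085.35 thousand.
Unemployed = 0.0567 × 1,085.35 ≈ 61.54 thousand.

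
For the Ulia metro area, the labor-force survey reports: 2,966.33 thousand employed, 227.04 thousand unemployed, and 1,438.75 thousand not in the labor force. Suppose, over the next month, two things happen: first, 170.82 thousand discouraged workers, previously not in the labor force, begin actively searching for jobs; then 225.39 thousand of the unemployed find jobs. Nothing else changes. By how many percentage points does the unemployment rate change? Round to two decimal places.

The unemployment rate changes by −1.98 percentage points.

Initially, labor force = 2,966.33 + 227.04 = 3,193.37 thousand, so u = 227.04/3,193.37 = 7.11%.
After the first change, unemployed and labor force both rise by 170.82 → E = 2,966.33, U = 397.86, labor force = 3,364.19 thousand.
After the second change, unemployed falls and employed rises by 225.39; labor force unchanged → E = 3,191.72, U = 172.47, labor force = 3,364.19 thousand.
New unemployment rate = 172.47 / 3,364.19 = 5.13%.
Change = 5.13% − 7.11% = −1.98 percentage points.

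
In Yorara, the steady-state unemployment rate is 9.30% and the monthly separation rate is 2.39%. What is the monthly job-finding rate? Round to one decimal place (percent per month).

From u* = s/(s+f): f = s·(1−u)/u.
f = 2.39 × (1 − 0.0930) / 0.0930 = 2.1677 / 0.0930 ≈ 23.3% per month.

Job-finding rate ≈ 23.3% per month.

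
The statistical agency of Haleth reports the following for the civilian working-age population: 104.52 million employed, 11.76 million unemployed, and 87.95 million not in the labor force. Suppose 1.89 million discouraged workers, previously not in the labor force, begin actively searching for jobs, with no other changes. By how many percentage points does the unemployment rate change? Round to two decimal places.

The unemployment rate changes by +1.44 percentage points.

Initially, labor force = 104.52 + 11.76 = 116.28 million, so u = 11.76/116.28 = 10.11%.
After the change, unemployed and labor force both rise by 1.89 → E = 104.52, U = 13.65, labor force = 118.17 million.
New unemployment rate = 13.65 / 118.17 = 11.55%.
Change = 11.55% − 10.11% = +1.44 percentage points.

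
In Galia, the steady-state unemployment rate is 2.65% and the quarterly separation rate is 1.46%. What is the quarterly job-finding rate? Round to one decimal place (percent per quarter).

Job-finding rate ≈ 53.6% per quarter.

From u* = s/(s+f): f = s·(1−u)/u.
f = 1.46 × (1 − 0.0265) / 0.0265 = 1.4213 / 0.0265 ≈ 53.6% per quarter.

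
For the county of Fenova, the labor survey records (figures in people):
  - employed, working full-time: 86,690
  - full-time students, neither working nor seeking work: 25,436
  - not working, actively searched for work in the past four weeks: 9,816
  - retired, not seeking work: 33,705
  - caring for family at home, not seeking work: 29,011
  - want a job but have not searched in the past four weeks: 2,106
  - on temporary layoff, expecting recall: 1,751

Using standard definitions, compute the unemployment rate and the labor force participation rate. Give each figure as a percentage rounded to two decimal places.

Unemployment rate ≈ 11.77%; labor force participation rate ≈ 52.12%.

Employed = 86,690.
Unemployed = 9,816 + 1,751 = 11,567 (jobless and actively searching, or on temporary layoff).
Labor force = 86,690 + 11,567 = 98,257.
Not in labor force = 25,436 + 33,705 + 29,011 + 2,106 = 90,258 (those not working and not actively searching are outside the labor force — including those who want a job but have given up searching).
Civilian working-age population = 98,257 + 90,258 = 188,515.
Unemployment rate = 11,567 / 98,257 = 11.77%.
Labor force participation rate = 98,257 / 188,515 = 52.12%.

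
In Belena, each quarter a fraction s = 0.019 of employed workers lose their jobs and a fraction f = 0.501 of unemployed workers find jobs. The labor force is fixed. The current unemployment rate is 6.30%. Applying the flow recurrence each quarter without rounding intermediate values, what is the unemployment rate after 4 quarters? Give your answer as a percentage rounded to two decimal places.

Unemployment rate after four quarters ≈ 3.79%.

With a fixed labor force, u_{t+1} = u_t + s·(1−u_t) − f·u_t = u_t·(1−s−f) + s.
Here 1−s−f = 0.480 and s = 0.019.
u_1 = 0.063000 × 0.480 + 0.019 = 0.049240.
u_2 = 0.049240 × 0.480 + 0.019 = 0.042635.
u_3 = 0.042635 × 0.480 + 0.019 = 0.039465.
u_4 = 0.039465 × 0.480 + 0.019 = 0.037943.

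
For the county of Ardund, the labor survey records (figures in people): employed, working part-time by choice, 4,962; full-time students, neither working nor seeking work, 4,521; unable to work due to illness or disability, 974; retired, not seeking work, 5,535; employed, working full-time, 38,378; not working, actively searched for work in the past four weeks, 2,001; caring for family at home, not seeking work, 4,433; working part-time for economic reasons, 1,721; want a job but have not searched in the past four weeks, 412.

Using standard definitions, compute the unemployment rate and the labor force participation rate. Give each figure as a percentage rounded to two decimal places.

Unemployment rate ≈ 4.25%; labor force participation rate ≈ 74.78%.

Employed = 4,962 + 38,378 + 1,721 = 45,061 (anyone who worked, including part-time for economic reasons, counts as employed).
Unemployed = 2,001.
Labor force = 45,061 + 2,001 = 47,062.
Not in labor force = 4,521 + 974 + 5,535 + 4,433 + 412 = 15,875 (those not working and not actively searching are outside the labor force — including those who want a job but have given up searching).
Civilian working-age population = 47,062 + 15,875 = 62,937.
Unemployment rate = 2,001 / 47,062 = 4.25%.
Labor force participation rate = 47,062 / 62,937 = 74.78%.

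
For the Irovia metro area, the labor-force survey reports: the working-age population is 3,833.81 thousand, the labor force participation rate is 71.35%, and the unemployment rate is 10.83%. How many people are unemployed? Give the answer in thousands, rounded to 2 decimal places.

About 296.25 thousand are unemployed.

Labor force = 0.7135 × 3,833.81 = 2,735.42 thousand.
Unemployed = 0.1083 × 2,735.42 ≈ 296.25 thousand.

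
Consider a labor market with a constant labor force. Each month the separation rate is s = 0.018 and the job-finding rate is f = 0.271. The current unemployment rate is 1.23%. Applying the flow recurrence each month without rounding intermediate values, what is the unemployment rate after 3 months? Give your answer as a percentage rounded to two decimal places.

With a fixed labor force, u_{t+1} = u_t + s·(1−u_t) − f·u_t = u_t·(1−s−f) + s.
Here 1−s−f = 0.711 and s = 0.018.
u_1 = 0.012300 × 0.711 + 0.018 = 0.026745.
u_2 = 0.026745 × 0.711 + 0.018 = 0.037016.
u_3 = 0.037016 × 0.711 + 0.018 = 0.044318.

Unemployment rate after three months ≈ 4.43%.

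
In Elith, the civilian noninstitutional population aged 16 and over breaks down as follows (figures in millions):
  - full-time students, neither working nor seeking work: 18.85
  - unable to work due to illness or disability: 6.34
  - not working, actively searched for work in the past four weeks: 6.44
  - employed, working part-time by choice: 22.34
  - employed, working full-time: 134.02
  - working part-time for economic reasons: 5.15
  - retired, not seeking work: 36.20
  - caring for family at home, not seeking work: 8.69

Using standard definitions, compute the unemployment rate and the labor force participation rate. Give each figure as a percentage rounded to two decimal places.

Employed = 22.34 + 134.02 + 5.15 = 161.51 million (anyone who worked, including part-time for economic reasons, counts as employed).
Unemployed = 6.44 million.
Labor force = 161.51 + 6.44 = 167.95 million.
Not in labor force = 18.85 + 6.34 + 36.20 + 8.69 = 70.08 million (those not working and not actively searching are outside the labor force).
Civilian working-age population = 167.95 + 70.08 = 238.03 million.
Unemployment rate = 6.44 / 167.95 = 3.83%.
Labor force participation rate = 167.95 / 238.03 = 70.56%.

Unemployment rate ≈ 3.83%; labor force participation rate ≈ 70.56%.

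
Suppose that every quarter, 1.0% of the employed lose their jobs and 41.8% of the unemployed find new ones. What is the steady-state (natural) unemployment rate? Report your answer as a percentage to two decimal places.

At steady state the flows balance: s·E = f·U, so U/(E+U) = s/(s+f).
u* = 1.0 / (1.0 + 41.8) = 1.0 / 42.80 = 2.34%.

Steady-state unemployment rate ≈ 2.34%.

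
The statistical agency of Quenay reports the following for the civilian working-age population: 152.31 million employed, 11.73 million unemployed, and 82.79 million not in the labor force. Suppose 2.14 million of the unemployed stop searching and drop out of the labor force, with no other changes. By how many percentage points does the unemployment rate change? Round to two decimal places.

Initially, labor force = 152.31 + 11.73 = 164.04 million, so u = 11.73/164.04 = 7.15%.
After the change, unemployed and labor force both fall by 2.14 → E = 152.31, U = 9.59, labor force = 161.90 million.
New unemployment rate = 9.59 / 161.90 = 5.92%.
Change = 5.92% − 7.15% = −1.23 percentage points.

The unemployment rate changes by −1.23 percentage points.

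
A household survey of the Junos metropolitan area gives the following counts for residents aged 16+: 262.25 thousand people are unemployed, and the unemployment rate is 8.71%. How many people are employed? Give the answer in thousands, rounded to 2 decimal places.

Labor force = U / u = 262.25 / 0.0871 ≈ 3,010.91 thousand.
Employed = labor force − unemployed = 3,010.91 − 262.25 = 2,748.66 thousand.

About 2,748.66 thousand are employed.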